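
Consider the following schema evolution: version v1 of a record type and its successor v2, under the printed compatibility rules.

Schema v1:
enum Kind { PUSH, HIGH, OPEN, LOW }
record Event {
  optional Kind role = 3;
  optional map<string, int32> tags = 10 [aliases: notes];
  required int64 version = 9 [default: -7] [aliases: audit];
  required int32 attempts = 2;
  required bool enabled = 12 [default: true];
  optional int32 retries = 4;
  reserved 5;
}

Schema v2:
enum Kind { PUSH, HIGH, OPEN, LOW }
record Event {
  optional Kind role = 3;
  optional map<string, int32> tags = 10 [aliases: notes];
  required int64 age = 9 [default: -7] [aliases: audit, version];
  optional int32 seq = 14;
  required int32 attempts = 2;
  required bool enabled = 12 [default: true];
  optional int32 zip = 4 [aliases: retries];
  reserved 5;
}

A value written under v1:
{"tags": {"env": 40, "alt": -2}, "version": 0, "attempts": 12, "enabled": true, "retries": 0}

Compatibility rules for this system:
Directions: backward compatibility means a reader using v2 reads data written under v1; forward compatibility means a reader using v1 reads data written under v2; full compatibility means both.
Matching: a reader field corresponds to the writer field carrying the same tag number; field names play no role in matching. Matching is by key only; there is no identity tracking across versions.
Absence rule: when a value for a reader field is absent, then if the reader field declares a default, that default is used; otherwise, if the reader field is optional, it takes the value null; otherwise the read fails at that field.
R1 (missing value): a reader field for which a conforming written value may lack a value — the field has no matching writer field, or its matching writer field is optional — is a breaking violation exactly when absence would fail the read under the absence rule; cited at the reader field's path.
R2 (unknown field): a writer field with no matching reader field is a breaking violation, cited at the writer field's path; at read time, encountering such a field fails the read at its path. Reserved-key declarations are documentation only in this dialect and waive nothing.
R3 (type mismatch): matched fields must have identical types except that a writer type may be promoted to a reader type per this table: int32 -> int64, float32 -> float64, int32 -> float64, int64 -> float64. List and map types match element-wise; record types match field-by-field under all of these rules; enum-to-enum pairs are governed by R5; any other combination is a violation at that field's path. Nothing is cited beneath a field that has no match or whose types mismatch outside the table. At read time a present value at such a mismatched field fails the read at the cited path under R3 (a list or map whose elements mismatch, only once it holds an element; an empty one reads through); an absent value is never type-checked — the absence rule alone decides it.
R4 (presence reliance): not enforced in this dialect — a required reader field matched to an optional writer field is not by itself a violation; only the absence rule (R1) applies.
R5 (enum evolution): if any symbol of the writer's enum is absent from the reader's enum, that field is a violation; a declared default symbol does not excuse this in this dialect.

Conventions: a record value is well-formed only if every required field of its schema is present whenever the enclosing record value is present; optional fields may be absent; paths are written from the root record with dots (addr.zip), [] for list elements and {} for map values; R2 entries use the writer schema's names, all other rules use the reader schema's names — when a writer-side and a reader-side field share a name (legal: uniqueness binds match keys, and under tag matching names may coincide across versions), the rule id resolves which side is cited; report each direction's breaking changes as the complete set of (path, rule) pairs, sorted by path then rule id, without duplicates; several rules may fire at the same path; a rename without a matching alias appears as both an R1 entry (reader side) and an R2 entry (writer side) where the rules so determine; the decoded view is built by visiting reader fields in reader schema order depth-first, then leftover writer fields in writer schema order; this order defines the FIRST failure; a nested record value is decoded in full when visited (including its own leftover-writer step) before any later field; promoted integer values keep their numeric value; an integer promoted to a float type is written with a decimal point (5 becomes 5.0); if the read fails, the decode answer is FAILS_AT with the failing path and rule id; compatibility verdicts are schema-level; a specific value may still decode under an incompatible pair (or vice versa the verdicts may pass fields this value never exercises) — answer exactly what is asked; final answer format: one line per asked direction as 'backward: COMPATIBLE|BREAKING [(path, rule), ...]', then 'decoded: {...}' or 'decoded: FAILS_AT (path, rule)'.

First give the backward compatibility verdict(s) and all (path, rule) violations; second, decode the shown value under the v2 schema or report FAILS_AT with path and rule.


backward: COMPATIBLE []; decoded: {"role": null, "tags": {"env": 40, "alt": -2}, "age": 0, "seq": null, "attempts": 12, "enabled": true, "zip": 0}

in Event below, arrows point writer -> reader
backward on Event — v2 reading data written by v1:
  writer optional, Kind -> Kind: reader role maps from writer role
  writer optional, map<string, int32> -> map<string, int32>: reader tags maps from writer tags
  writer required, int64 -> int64: reader age maps from writer version
  no writer field matches reader seq
  writer required, int32 -> int32: reader attempts maps from writer attempts
  writer required, bool -> bool: reader enabled maps from writer enabled
  writer optional, int32 -> int32: reader zip maps from writer retries
  => backward verdict for Event: COMPATIBLE, no violations
decode (reader v2):
  role := null (absent, optional -> null)
  tags := {"env": 40, "alt": -2}
  age := 0 (from writer version)
  seq := null (absent, optional -> null)
  attempts := 12
  enabled := true
  zip := 0 (from writer retries)
  => decoded: {"role": null, "tags": {"env": 40, "alt": -2}, "age": 0, "seq": null, "attempts": 12, "enabled": true, "zip": 0}


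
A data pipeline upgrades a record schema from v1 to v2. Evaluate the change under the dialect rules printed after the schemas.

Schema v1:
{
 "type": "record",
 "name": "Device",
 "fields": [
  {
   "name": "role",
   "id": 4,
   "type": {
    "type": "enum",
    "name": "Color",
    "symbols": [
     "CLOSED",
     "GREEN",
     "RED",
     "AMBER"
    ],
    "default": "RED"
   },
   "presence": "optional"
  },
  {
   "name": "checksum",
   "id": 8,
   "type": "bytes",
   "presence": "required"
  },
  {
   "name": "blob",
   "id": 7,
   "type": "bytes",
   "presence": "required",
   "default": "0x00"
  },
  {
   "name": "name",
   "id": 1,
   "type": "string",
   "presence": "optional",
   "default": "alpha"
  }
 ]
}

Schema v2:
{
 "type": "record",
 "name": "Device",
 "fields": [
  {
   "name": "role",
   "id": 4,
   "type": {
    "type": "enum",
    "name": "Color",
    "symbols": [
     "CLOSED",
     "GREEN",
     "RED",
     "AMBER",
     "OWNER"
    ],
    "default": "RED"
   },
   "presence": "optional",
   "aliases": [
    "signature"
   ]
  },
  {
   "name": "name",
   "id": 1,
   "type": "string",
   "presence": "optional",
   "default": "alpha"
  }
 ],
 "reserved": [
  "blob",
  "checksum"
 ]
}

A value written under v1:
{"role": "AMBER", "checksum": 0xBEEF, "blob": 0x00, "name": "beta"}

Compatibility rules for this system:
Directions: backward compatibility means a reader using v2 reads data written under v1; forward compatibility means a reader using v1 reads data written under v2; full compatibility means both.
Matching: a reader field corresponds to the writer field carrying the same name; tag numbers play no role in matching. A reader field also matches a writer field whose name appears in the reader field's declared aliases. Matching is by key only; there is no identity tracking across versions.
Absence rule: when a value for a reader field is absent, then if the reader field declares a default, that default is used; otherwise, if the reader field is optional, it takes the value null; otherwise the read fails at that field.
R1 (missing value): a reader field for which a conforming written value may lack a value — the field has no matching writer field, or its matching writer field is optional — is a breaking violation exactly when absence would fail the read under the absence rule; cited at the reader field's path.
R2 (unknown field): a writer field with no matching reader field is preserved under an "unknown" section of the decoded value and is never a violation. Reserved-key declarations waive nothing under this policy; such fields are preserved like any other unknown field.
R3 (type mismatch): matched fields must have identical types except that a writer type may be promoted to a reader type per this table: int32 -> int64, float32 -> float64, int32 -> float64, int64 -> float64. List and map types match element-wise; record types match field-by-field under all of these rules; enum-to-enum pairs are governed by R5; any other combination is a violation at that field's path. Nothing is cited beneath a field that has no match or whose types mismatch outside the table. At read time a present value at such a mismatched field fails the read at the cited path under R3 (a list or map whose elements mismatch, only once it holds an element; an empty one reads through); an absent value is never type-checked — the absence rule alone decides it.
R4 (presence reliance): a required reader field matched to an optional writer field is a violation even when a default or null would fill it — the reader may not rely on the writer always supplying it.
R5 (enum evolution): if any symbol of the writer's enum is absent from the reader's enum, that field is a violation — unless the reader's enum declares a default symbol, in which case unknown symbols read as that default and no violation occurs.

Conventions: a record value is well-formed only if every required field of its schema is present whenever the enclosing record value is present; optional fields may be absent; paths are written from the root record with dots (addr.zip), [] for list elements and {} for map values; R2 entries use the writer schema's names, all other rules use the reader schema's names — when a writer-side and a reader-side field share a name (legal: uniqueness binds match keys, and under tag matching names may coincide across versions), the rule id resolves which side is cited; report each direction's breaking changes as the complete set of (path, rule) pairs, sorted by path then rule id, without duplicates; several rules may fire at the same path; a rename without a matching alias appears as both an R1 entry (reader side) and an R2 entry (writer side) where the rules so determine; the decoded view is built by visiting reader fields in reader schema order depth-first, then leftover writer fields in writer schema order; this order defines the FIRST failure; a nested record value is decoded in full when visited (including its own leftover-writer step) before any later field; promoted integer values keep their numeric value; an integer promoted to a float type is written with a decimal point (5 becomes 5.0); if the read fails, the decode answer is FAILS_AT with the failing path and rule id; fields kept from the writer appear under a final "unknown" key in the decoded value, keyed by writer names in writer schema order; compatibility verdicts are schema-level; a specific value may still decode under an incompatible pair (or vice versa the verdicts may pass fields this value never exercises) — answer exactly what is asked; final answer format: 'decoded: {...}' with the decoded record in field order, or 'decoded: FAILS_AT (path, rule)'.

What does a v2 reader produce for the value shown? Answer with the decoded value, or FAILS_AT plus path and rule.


decoded: {"role": "AMBER", "name": "beta", "unknown": {"checksum": 0xBEEF, "blob": 0x00}}

arrows below run writer -> reader for Device
decode (reader v2):
  role := "AMBER"
  name := "beta"
  writer checksum: kept under "unknown"
  writer blob: kept under "unknown"
  => decoded: {"role": "AMBER", "name": "beta", "unknown": {"checksum": 0xBEEF, "blob": 0x00}}
the other Device changes do not affect what is asked:
  enum Color (field role in record Device): symbol OWNER added -> inert under this dialect — no rule fires on Device and the result does not move


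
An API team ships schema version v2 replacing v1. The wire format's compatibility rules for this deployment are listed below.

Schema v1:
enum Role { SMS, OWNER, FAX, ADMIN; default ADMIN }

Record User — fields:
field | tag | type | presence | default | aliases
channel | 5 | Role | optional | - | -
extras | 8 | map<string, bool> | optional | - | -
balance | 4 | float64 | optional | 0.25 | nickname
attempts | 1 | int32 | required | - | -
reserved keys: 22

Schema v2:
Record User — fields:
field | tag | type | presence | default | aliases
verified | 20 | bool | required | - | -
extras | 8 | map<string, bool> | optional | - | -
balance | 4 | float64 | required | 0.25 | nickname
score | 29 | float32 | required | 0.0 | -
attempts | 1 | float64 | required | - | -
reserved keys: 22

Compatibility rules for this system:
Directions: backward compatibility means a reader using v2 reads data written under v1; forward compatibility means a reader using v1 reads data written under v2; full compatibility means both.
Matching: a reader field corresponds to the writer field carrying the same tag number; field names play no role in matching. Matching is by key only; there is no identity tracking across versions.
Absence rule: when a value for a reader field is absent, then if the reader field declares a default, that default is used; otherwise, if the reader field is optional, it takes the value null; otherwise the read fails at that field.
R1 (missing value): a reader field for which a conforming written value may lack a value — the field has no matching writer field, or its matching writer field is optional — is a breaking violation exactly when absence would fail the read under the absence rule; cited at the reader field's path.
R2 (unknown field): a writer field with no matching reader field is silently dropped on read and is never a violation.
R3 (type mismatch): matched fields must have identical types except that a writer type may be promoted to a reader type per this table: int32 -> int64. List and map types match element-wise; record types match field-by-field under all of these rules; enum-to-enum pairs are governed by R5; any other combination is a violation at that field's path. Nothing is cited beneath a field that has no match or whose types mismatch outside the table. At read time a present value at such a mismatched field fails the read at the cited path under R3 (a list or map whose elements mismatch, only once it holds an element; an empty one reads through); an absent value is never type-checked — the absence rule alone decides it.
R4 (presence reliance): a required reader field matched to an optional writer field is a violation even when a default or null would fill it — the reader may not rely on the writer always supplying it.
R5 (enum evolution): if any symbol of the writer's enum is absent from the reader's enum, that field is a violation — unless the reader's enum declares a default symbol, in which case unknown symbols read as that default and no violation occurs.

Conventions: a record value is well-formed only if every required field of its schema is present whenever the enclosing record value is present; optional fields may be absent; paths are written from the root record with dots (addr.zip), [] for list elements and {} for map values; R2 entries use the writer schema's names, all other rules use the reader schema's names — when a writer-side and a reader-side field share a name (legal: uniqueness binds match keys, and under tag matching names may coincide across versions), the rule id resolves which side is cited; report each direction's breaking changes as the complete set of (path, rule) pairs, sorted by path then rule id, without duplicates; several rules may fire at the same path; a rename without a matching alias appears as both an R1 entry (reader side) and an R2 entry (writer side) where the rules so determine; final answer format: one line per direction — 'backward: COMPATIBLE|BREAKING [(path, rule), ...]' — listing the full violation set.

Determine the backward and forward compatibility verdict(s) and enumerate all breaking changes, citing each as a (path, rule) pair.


backward: BREAKING [(attempts, R3), (balance, R4), (verified, R1)]; forward: BREAKING [(attempts, R3)]

arrows below run writer -> reader for User
backward on User — v2 reading data written by v1:
  no writer field matches reader verified
  writer optional, map<string, bool> -> map<string, bool>: reader extras maps from writer extras
  writer optional, float64 -> float64: reader balance maps from writer balance
  no writer field matches reader score
  writer required, int32 -> float64: reader attempts maps from writer attempts
  channel (writer side), unknown to reader
  violation R3 at attempts
  violation R4 at balance
  violation R1 at verified
  => backward: BREAKING (3)
forward on User — v1 reading data written by v2:
  no writer field matches reader channel
  writer optional, map<string, bool> -> map<string, bool>: reader extras maps from writer extras
  writer required, float64 -> float64: reader balance maps from writer balance
  writer required, float64 -> int32: reader attempts maps from writer attempts
  verified (writer side), unknown to reader
  score (writer side), unknown to reader
  violation R3 at attempts
  => forward: BREAKING (1)


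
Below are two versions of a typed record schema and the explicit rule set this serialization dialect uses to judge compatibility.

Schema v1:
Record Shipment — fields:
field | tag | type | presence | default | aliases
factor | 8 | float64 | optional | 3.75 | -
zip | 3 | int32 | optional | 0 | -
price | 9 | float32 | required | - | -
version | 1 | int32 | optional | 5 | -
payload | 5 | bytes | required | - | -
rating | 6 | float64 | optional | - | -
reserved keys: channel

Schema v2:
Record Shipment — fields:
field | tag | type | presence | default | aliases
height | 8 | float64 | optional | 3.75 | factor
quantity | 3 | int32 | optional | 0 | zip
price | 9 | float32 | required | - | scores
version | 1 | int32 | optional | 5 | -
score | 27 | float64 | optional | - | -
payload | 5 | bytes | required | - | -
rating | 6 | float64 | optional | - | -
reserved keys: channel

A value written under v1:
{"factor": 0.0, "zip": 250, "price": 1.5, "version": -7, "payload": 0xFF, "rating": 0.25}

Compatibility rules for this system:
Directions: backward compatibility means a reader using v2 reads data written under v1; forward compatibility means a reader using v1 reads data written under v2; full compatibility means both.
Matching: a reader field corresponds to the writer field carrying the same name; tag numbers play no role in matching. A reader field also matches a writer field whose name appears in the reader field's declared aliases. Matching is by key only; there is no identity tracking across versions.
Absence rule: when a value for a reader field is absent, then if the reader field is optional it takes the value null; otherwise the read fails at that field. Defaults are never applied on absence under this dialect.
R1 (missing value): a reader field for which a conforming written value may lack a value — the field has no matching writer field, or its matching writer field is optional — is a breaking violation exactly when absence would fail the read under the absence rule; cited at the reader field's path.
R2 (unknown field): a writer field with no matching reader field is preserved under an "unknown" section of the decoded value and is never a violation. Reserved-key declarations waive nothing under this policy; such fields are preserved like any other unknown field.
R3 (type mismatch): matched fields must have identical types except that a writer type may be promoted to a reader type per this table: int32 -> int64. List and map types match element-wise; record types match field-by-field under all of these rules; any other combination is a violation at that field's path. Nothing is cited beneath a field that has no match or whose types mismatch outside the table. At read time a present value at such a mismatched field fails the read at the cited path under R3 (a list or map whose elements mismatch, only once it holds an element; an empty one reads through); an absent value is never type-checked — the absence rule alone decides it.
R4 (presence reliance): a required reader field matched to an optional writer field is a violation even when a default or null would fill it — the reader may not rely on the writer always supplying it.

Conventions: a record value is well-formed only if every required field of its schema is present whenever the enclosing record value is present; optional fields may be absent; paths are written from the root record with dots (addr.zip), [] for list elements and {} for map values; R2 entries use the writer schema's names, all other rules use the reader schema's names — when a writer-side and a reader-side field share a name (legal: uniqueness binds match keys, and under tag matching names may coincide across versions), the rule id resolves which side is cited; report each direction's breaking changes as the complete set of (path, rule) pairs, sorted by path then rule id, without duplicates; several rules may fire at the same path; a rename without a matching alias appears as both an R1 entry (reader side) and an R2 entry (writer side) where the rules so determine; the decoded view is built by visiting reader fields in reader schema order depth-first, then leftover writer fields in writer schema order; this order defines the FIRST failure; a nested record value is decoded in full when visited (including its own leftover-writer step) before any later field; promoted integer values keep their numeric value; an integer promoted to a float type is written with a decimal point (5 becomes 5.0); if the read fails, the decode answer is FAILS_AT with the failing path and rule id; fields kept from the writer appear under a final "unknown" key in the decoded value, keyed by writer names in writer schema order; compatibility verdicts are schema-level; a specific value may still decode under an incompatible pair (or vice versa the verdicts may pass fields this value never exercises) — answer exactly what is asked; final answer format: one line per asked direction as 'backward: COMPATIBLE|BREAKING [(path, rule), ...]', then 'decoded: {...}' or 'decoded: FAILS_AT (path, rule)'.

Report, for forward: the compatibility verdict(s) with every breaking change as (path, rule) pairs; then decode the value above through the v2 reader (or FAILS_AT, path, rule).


forward: COMPATIBLE []; decoded: {"height": 0.0, "quantity": 250, "price": 1.5, "version": -7, "score": null, "payload": 0xFF, "rating": 0.25}

arrows below run writer -> reader for Shipment
checking forward for Shipment: reader v1 against writer v2:
  factor: no writer-side match
  zip: no writer-side match
  price: paired with writer price (float32 -> float32; writer required)
  version: paired with writer version (int32 -> int32; writer optional)
  payload: paired with writer payload (bytes -> bytes; writer required)
  rating: paired with writer rating (float64 -> float64; writer optional)
  writer field height has no reader counterpart
  writer field quantity has no reader counterpart
  writer field score has no reader counterpart
  => forward: COMPATIBLE
decode (reader v2):
  height := 0.0 (from writer factor)
  quantity := 250 (from writer zip)
  price := 1.5
  version := -7
  score := null (not supplied -> null)
  payload := 0xFF
  rating := 0.25
  => decoded: {"height": 0.0, "quantity": 250, "price": 1.5, "version": -7, "score": null, "payload": 0xFF, "rating": 0.25}


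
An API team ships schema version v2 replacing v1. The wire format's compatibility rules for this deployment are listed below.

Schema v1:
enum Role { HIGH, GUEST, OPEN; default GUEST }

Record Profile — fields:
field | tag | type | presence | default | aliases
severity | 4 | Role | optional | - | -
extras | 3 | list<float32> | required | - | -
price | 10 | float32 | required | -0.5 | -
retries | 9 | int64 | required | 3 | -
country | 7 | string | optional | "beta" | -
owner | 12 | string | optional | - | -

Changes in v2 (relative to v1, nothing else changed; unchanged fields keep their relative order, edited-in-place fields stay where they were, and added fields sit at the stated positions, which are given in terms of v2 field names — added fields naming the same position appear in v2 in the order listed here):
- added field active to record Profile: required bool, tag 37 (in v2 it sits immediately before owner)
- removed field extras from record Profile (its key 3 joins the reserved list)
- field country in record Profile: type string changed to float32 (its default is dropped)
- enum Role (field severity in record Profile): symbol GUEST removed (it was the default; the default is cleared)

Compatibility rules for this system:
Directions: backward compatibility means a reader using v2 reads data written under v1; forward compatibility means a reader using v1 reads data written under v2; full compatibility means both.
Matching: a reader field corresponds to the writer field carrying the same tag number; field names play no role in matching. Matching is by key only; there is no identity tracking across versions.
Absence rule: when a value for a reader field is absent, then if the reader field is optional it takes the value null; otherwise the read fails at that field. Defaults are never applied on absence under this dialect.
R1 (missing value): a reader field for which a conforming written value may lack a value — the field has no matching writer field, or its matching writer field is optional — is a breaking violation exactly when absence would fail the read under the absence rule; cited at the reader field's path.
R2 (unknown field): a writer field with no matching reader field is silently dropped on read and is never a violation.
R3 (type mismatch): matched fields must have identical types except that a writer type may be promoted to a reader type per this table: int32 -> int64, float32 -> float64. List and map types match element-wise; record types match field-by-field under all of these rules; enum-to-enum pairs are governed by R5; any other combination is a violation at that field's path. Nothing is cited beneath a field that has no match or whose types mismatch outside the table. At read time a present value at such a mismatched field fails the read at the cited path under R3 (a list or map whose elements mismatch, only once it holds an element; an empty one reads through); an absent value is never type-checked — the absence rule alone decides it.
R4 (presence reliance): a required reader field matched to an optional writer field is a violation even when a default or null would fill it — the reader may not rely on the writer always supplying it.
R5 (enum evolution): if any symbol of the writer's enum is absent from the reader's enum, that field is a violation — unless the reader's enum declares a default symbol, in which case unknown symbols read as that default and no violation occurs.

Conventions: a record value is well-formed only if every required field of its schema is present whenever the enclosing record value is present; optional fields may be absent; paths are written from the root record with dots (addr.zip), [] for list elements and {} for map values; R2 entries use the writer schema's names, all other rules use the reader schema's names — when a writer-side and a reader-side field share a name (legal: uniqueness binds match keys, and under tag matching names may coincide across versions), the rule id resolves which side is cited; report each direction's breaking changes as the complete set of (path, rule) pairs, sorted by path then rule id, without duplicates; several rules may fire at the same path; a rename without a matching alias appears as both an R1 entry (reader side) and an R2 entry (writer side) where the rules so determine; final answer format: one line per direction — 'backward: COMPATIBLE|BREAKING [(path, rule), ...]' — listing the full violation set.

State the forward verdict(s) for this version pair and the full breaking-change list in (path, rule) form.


in Profile below, arrows point writer -> reader
forward for Profile (reader v1, writer v2):
  severity <- severity (Role -> Role, writer optional)
  extras: no writer match
  price <- price (float32 -> float32, writer required)
  retries <- retries (int64 -> int64, writer required)
  country <- country (float32 -> string, writer optional)
  owner <- owner (string -> string, writer optional)
  active (writer side), unknown to reader
  rule R3 violated at country
  rule R1 violated at extras
  => 2 violation(s): forward is BREAKING for Profile
ruling out the remaining Profile differences:
  added field active to record Profile: required bool, tag 37 (in v2 it sits immediately before owner) -> matters only for Profile's backward compatibility — outside the asked direction
  enum Role (field severity in record Profile): symbol GUEST removed (it was the default; the default is cleared) -> matters only for Profile's backward compatibility — outside the asked direction

forward: BREAKING [(country, R3), (extras, R1)]


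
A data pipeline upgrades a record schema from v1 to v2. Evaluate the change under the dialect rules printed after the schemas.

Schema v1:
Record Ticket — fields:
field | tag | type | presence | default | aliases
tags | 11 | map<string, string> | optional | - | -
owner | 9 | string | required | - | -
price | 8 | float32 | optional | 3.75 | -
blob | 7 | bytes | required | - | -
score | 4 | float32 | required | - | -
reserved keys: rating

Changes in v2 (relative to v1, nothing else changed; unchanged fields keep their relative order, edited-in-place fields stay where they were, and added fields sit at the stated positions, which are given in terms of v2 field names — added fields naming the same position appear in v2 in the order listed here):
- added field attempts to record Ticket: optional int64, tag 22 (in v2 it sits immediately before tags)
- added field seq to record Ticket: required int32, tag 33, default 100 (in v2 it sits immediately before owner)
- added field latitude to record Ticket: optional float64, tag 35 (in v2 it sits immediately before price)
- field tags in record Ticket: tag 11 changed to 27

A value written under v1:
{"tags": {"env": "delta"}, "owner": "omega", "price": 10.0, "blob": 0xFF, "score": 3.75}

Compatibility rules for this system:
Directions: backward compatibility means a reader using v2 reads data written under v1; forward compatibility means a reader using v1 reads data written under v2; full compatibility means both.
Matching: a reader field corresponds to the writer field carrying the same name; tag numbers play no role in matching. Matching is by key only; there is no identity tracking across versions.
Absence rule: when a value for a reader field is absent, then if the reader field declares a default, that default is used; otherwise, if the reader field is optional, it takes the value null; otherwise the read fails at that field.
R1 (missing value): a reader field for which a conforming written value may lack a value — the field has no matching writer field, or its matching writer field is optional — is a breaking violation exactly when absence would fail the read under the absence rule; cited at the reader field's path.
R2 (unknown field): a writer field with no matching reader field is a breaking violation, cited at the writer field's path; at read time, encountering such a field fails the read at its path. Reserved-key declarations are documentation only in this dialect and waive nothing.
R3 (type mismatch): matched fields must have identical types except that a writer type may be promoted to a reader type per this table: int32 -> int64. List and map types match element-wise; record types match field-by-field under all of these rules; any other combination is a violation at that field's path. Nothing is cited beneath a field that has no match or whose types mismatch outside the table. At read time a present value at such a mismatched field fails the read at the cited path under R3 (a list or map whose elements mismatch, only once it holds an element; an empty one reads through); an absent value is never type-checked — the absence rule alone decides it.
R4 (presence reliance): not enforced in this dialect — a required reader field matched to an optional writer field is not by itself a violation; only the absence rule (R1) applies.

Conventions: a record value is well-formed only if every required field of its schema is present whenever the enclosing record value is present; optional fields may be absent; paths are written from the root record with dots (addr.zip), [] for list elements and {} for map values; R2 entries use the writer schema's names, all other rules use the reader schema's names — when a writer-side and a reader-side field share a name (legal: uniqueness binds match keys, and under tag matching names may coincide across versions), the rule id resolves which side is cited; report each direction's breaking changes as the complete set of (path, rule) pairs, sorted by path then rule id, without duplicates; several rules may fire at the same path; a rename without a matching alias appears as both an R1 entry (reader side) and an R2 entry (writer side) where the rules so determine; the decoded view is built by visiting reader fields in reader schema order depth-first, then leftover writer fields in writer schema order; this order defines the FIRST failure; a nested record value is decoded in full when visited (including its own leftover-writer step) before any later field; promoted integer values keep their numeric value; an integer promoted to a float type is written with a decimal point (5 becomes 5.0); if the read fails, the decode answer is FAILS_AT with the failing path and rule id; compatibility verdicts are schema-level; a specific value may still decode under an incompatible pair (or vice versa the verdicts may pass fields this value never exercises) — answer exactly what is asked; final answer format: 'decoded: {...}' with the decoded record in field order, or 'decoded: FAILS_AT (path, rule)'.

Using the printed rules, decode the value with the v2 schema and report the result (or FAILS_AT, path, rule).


decoded: {"attempts": null, "tags": {"env": "delta"}, "seq": 100, "owner": "omega", "latitude": null, "price": 10.0, "blob": 0xFF, "score": 3.75}

arrows below run writer -> reader for Ticket
decode (reader v2):
  attempts := null (not supplied -> null)
  tags := {"env": "delta"}
  seq := 100 (no value, default fills)
  owner := "omega"
  latitude := null (not supplied -> null)
  price := 10.0
  blob := 0xFF
  score := 3.75
  => decoded: {"attempts": null, "tags": {"env": "delta"}, "seq": 100, "owner": "omega", "latitude": null, "price": 10.0, "blob": 0xFF, "score": 3.75}
diffs on Ticket not affecting the asked answer:
  field tags in record Ticket: tag 11 changed to 27 -> inert under this dialect — no rule fires on Ticket and the result does not move


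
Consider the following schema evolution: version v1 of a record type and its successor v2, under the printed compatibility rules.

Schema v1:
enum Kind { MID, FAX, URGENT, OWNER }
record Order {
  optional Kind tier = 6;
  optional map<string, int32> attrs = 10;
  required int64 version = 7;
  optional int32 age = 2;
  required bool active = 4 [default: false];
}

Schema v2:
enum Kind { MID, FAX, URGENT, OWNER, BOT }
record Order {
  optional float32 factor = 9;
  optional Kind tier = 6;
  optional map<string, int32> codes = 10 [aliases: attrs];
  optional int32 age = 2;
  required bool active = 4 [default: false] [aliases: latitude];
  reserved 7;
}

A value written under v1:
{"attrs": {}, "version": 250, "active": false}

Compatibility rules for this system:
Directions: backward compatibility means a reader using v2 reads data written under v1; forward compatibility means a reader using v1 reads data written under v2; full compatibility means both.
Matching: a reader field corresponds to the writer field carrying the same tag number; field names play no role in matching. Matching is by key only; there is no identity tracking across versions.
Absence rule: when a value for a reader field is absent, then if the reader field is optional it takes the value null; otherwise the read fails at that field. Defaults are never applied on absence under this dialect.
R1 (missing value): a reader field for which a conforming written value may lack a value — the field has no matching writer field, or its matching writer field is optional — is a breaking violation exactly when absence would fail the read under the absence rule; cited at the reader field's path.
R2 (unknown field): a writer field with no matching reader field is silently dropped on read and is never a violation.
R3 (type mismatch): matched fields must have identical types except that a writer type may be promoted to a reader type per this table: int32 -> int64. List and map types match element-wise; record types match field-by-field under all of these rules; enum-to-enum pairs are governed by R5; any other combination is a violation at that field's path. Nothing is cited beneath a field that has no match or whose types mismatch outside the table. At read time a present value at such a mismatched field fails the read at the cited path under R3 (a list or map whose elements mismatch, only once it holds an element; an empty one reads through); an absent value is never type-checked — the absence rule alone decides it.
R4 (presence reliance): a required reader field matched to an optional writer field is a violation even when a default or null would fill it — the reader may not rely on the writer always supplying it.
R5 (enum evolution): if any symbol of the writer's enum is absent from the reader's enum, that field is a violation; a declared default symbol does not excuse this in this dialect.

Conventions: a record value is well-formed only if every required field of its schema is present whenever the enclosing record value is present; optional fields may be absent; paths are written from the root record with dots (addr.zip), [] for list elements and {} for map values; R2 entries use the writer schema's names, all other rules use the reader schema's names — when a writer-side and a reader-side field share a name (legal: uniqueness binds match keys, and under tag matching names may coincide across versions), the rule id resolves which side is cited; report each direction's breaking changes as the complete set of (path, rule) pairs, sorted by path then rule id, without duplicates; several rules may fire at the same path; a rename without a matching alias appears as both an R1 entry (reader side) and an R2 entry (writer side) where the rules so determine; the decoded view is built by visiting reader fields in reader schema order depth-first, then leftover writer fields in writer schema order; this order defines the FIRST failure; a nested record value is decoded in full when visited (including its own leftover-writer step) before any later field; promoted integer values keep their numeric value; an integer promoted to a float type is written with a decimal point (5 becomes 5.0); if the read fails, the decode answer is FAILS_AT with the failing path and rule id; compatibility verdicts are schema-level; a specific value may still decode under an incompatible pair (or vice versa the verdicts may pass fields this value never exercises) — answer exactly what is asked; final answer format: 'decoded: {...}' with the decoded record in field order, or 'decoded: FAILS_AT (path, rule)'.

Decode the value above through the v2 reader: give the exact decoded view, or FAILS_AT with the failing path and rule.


each type pair in Order: writer, then reader
migrating the Order value to v2:
  factor := null (not supplied -> null)
  tier := null (not supplied -> null)
  codes := {} (from writer attrs)
  age := null (not supplied -> null)
  active := false
  writer version: unmatched, discarded
  => decoded: {"factor": null, "tier": null, "codes": {}, "age": null, "active": false}
diffs on Order not affecting the asked answer:
  enum Kind (field tier in record Order): symbol BOT added -> changes Order's schema-level verdicts only — the decode of this value is the same

decoded: {"factor": null, "tier": null, "codes": {}, "age": null, "active": false}
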